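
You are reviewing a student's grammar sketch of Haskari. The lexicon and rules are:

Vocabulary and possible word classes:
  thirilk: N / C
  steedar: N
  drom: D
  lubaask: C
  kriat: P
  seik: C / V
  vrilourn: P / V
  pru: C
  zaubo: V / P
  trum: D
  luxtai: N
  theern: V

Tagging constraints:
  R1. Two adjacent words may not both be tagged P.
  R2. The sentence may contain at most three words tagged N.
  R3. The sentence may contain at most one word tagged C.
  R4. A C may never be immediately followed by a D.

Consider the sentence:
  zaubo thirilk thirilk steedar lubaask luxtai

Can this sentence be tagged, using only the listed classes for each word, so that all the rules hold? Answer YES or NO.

Candidates per position — 1:zaubo {V,P}; 2:thirilk {N,C}; 3:thirilk {N,C}; 4:steedar {N}; 5:lubaask {C}; 6:luxtai {N}.
Every candidate sequence violates at least one rule; no consistent tagging exists.

NO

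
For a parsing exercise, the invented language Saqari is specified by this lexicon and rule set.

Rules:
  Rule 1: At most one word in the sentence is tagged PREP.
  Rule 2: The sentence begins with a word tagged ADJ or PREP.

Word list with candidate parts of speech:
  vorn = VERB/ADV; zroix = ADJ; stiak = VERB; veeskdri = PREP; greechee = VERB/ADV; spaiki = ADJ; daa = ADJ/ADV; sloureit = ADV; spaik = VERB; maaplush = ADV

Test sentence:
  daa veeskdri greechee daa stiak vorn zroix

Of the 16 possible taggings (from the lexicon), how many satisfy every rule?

8

Candidates per position — 1:daa {ADJ,ADV}; 2:veeskdri {PREP}; 3:greechee {VERB,ADV}; 4:daa {ADJ,ADV}; 5:stiak {VERB}; 6:vorn {VERB,ADV}; 7:zroix {ADJ}.
There are 16 candidate sequences in total.
Checking each against the rules leaves 8 sequences.
Count = 8.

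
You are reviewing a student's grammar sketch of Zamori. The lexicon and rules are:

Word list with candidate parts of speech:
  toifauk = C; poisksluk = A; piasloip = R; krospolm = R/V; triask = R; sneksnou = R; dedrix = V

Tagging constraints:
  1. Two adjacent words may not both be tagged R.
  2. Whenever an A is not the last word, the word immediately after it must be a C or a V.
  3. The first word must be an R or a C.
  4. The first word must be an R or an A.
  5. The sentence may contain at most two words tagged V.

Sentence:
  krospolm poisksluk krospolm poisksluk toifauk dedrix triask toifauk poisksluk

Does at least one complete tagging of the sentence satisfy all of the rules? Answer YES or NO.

Candidates per position — 1:krospolm {R,V}; 2:poisksluk {A}; 3:krospolm {R,V}; 4:poisksluk {A}; 5:toifauk {C}; 6:dedrix {V}; 7:triask {R}; 8:toifauk {C}; 9:poisksluk {A}.
One satisfying assignment: R A V A C V R C A.
Verifying each rule — rule 1 satisfied; rule 2 satisfied; rule 3 satisfied; rule 4 satisfied; rule 5 satisfied.

YES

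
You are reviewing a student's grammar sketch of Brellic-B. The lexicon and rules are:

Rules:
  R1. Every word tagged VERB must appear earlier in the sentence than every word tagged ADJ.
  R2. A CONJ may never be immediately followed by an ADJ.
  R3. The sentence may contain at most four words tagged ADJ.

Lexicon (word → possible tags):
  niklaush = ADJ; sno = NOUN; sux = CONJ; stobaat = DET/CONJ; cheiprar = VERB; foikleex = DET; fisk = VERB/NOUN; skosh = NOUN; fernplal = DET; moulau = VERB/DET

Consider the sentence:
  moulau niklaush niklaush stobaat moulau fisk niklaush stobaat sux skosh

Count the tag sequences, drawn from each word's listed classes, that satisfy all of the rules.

8

Candidates per position — 1:moulau {VERB,DET}; 2:niklaush {ADJ}; 3:niklaush {ADJ}; 4:stobaat {DET,CONJ}; 5:moulau {VERB,DET}; 6:fisk {VERB,NOUN}; 7:niklaush {ADJ}; 8:stobaat {DET,CONJ}; 9:sux {CONJ}; 10:skosh {NOUN}.
There are 32 candidate sequences in total.
Checking each against the rules leaves 8 sequences.
Count = 8.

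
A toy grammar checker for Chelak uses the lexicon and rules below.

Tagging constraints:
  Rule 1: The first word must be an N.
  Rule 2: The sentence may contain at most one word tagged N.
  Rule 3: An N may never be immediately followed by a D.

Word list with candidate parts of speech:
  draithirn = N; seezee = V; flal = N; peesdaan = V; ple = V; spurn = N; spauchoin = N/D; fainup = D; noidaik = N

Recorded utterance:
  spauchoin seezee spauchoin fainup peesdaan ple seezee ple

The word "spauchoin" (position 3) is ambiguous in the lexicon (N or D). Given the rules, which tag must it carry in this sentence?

D

Candidates per position — 1:spauchoin {N,D}; 2:seezee {V}; 3:spauchoin {N,D}; 4:fainup {D}; 5:peesdaan {V}; 6:ple {V}; 7:seezee {V}; 8:ple {V}.
At position 1, choosing D makes rule 1 impossible to satisfy; hence N.
At position 3, choosing N makes rule 2 impossible to satisfy; hence D.
The unique satisfying tagging is: N V D D V V V V.
Rule-by-rule: rule 1 satisfied; rule 2 satisfied; rule 3 satisfied.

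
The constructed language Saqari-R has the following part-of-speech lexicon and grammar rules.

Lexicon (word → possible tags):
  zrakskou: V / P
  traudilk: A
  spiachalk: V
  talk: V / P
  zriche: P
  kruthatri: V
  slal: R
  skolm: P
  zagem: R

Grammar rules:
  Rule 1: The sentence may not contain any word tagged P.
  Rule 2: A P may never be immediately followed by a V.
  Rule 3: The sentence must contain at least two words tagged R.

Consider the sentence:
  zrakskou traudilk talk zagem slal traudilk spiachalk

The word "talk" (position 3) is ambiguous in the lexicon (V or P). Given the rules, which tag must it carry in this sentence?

V

Candidates per position — 1:zrakskou {V,P}; 2:traudilk {A}; 3:talk {V,P}; 4:zagem {R}; 5:slal {R}; 6:traudilk {A}; 7:spiachalk {V}.
Position 1: tagging it P would leave rule 1 unsatisfiable, so it must be V.
Position 3: tagging it P would leave rule 1 unsatisfiable, so it must be V.
That leaves exactly one tagging: V A V R R A V.
Verifying each rule — rule 1 ✓; rule 2 ✓; rule 3 ✓.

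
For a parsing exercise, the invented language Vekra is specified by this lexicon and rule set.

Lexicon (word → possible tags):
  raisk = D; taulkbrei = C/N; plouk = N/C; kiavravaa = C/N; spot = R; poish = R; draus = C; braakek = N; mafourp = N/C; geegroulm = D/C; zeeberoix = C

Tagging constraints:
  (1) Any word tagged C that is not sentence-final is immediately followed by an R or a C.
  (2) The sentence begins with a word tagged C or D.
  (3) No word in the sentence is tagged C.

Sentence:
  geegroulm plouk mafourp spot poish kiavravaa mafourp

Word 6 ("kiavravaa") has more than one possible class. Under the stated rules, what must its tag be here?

N

Candidates per position — 1:geegroulm {D,C}; 2:plouk {N,C}; 3:mafourp {N,C}; 4:spot {R}; 5:poish {R}; 6:kiavravaa {C,N}; 7:mafourp {N,C}.
Word 1 cannot be C — rule 3 would then fail for every completion. It is D.
Word 2 cannot be C — rule 3 would then fail for every completion. It is N.
Word 3 cannot be C — rule 3 would then fail for every completion. It is N.
Word 6 cannot be C — rule 3 would then fail for every completion. It is N.
Word 7 cannot be C — rule 3 would then fail for every completion. It is N.
The unique satisfying tagging is: D N N R R N N.
Rule-by-rule: rule 1 ✓; rule 2 ✓; rule 3 ✓.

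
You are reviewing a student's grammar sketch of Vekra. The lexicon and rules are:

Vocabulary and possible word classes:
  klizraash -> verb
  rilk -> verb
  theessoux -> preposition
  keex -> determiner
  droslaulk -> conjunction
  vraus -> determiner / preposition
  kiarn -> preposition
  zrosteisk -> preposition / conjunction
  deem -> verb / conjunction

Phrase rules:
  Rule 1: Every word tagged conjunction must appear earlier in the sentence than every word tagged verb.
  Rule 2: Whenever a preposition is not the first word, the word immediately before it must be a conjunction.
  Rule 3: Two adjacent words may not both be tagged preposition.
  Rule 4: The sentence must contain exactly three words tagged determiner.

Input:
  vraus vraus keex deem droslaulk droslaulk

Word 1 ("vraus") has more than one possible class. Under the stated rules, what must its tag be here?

determiner

Candidates per position — 1:vraus {determiner,preposition}; 2:vraus {determiner,preposition}; 3:keex {determiner}; 4:deem {verb,conjunction}; 5:droslaulk {conjunction}; 6:droslaulk {conjunction}.
Position 1: tagging it preposition would leave rule 4 unsatisfiable, so it must be determiner.
Position 2: tagging it preposition would leave rule 2 unsatisfiable, so it must be determiner.
Position 4: tagging it verb would leave rule 1 unsatisfiable, so it must be conjunction.
That leaves exactly one tagging: determiner determiner determiner conjunction conjunction conjunction.
Verifying each rule — rule 1 holds; rule 2 holds; rule 3 holds; rule 4 holds.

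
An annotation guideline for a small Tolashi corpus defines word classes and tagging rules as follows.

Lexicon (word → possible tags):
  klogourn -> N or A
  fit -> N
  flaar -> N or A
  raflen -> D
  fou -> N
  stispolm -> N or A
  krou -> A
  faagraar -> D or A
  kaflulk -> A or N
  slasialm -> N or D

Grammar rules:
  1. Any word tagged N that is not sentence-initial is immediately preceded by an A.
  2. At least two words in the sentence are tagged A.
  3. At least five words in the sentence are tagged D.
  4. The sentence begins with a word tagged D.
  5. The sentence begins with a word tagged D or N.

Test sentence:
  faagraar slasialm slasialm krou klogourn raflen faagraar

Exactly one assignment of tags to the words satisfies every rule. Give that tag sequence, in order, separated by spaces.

Candidates per position — 1:faagraar {D,A}; 2:slasialm {N,D}; 3:slasialm {N,D}; 4:krou {A}; 5:klogourn {N,A}; 6:raflen {D}; 7:faagraar {D,A}.
Position 1: A is ruled out by rule 3; that leaves D.
Position 2: N is ruled out by rule 1; that leaves D.
Position 3: N is ruled out by rule 1; that leaves D.
Position 7: A is ruled out by rule 3; that leaves D.
Position 5: N is ruled out by rule 2; that leaves A.
The only consistent sequence is: D D D A A D D.
Check: rule 1 ✓; rule 2 ✓; rule 3 ✓; rule 4 ✓; rule 5 ✓.

D D D A A D D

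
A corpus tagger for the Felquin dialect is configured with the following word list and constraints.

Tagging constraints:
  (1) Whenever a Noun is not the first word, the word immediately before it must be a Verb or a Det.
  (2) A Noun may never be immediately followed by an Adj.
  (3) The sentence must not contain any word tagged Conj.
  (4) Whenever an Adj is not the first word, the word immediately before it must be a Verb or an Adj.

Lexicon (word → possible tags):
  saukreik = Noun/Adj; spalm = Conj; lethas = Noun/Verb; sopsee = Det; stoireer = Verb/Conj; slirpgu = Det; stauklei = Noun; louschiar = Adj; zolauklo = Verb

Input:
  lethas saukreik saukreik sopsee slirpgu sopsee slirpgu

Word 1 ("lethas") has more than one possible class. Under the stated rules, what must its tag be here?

Candidates per position — 1:lethas {Noun,Verb}; 2:saukreik {Noun,Adj}; 3:saukreik {Noun,Adj}; 4:sopsee {Det}; 5:slirpgu {Det}; 6:sopsee {Det}; 7:slirpgu {Det}.
At position 3, choosing Noun makes rule 1 impossible to satisfy; hence Adj.
At position 1, choosing Noun makes rule 2 impossible to satisfy; hence Verb.
At position 2, choosing Noun makes rule 2 impossible to satisfy; hence Adj.
The unique satisfying tagging is: Verb Adj Adj Det Det Det Det.
Rule-by-rule: rule 1 ✓; rule 2 ✓; rule 3 ✓; rule 4 ✓.

Verb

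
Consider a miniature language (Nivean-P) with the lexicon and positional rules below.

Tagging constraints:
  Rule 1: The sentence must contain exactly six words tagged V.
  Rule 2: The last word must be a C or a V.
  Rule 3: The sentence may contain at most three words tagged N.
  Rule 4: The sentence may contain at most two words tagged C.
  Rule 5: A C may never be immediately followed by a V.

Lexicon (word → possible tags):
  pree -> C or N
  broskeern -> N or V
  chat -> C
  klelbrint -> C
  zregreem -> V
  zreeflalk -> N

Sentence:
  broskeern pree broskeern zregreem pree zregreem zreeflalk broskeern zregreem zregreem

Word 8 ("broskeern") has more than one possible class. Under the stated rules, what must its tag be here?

Candidates per position — 1:broskeern {N,V}; 2:pree {C,N}; 3:broskeern {N,V}; 4:zregreem {V}; 5:pree {C,N}; 6:zregreem {V}; 7:zreeflalk {N}; 8:broskeern {N,V}; 9:zregreem {V}; 10:zregreem {V}.
Word 5 cannot be C — rule 5 would then fail for every completion. It is N.
Position 8: the remaining choice is settled jointly with positions 1, 2, 3 — only V at position 8 is part of a tagging that satisfies every rule.
The unique satisfying tagging is: V C N V N V N V V V.
Rule-by-rule: rule 1 holds; rule 2 holds; rule 3 holds; rule 4 holds; rule 5 holds.

V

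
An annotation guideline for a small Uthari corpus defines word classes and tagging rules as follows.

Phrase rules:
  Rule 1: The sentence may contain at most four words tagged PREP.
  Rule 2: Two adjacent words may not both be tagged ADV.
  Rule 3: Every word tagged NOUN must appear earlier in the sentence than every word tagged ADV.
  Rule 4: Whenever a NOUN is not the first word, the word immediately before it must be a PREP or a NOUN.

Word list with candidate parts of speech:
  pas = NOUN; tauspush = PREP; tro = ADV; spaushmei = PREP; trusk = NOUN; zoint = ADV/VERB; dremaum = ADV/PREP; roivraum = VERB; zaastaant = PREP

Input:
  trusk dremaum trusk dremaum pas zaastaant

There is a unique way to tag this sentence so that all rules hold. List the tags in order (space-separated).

Candidates per position — 1:trusk {NOUN}; 2:dremaum {ADV,PREP}; 3:trusk {NOUN}; 4:dremaum {ADV,PREP}; 5:pas {NOUN}; 6:zaastaant {PREP}.
Position 2: tagging it ADV would leave rule 3 unsatisfiable, so it must be PREP.
Position 4: tagging it ADV would leave rule 3 unsatisfiable, so it must be PREP.
The unique satisfying tagging is: NOUN PREP NOUN PREP NOUN PREP.
Rule-by-rule: rule 1 satisfied; rule 2 satisfied; rule 3 satisfied; rule 4 satisfied.

NOUN PREP NOUN PREP NOUN PREP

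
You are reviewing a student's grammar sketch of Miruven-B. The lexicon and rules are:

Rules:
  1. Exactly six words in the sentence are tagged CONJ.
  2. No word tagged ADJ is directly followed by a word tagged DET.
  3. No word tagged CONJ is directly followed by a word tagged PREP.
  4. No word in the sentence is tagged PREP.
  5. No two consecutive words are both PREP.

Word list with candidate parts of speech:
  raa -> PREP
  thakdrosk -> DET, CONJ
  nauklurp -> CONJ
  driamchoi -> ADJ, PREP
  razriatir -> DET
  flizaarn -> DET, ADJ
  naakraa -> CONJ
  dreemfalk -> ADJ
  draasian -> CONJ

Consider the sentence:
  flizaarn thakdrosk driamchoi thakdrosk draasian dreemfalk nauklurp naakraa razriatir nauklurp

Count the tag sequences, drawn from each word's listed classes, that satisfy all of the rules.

Candidates per position — 1:flizaarn {DET,ADJ}; 2:thakdrosk {DET,CONJ}; 3:driamchoi {ADJ,PREP}; 4:thakdrosk {DET,CONJ}; 5:draasian {CONJ}; 6:dreemfalk {ADJ}; 7:nauklurp {CONJ}; 8:naakraa {CONJ}; 9:razriatir {DET}; 10:nauklurp {CONJ}.
There are 16 candidate sequences in total.
The sequences that satisfy every rule: DET CONJ ADJ CONJ CONJ ADJ CONJ CONJ DET CONJ; ADJ CONJ ADJ CONJ CONJ ADJ CONJ CONJ DET CONJ.
Count = 2.

2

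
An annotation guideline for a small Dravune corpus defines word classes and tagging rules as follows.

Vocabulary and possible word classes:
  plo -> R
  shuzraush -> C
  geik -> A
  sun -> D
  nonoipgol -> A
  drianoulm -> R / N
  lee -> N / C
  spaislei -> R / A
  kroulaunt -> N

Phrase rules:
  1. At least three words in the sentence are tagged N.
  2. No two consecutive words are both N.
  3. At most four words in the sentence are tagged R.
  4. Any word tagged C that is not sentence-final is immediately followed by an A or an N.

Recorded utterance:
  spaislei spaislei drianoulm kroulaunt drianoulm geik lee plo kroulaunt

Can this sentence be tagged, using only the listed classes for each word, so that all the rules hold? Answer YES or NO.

YES

Candidates per position — 1:spaislei {R,A}; 2:spaislei {R,A}; 3:drianoulm {R,N}; 4:kroulaunt {N}; 5:drianoulm {R,N}; 6:geik {A}; 7:lee {N,C}; 8:plo {R}; 9:kroulaunt {N}.
One satisfying assignment: A A R N R A N R N.
Rule-by-rule: rule 1 holds; rule 2 holds; rule 3 holds; rule 4 holds.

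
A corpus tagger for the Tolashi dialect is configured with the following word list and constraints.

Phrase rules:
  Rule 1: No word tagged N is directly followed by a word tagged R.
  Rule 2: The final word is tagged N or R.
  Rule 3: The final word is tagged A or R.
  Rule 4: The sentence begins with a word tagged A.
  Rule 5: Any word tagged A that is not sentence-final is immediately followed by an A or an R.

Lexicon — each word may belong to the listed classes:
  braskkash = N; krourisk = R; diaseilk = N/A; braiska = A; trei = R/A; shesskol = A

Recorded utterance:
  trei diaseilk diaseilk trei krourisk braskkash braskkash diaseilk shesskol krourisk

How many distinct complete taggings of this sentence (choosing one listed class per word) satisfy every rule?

4

Candidates per position — 1:trei {R,A}; 2:diaseilk {N,A}; 3:diaseilk {N,A}; 4:trei {R,A}; 5:krourisk {R}; 6:braskkash {N}; 7:braskkash {N}; 8:diaseilk {N,A}; 9:shesskol {A}; 10:krourisk {R}.
There are 32 candidate sequences in total.
The sequences that satisfy every rule: A A A R R N N N A R; A A A R R N N A A R; A A A A R N N N A R; A A A A R N N A A R.
Count = 4.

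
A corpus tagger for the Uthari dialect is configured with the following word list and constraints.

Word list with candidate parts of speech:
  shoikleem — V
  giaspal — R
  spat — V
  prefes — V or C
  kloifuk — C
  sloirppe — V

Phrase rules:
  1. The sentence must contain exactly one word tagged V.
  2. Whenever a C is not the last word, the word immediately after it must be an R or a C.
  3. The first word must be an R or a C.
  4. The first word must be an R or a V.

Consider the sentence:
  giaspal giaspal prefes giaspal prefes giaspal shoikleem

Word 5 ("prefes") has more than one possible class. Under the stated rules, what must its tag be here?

C

Candidates per position — 1:giaspal {R}; 2:giaspal {R}; 3:prefes {V,C}; 4:giaspal {R}; 5:prefes {V,C}; 6:giaspal {R}; 7:shoikleem {V}.
Word 3 cannot be V — rule 1 would then fail for every completion. It is C.
Word 5 cannot be V — rule 1 would then fail for every completion. It is C.
That leaves exactly one tagging: R R C R C R V.
Rule-by-rule: rule 1 holds; rule 2 holds; rule 3 holds; rule 4 holds.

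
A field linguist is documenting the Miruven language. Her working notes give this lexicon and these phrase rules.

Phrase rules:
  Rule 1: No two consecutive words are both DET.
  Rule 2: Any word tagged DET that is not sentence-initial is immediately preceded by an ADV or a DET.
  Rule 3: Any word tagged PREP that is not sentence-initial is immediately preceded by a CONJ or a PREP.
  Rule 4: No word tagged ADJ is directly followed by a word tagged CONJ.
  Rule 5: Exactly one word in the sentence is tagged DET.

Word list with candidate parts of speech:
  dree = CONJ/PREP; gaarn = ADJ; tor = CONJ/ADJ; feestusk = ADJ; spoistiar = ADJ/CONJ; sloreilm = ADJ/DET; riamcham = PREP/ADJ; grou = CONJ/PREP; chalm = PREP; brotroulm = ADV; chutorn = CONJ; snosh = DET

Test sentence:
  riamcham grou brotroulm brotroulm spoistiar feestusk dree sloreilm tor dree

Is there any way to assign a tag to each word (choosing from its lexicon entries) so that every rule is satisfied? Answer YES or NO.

NO

Candidates per position — 1:riamcham {PREP,ADJ}; 2:grou {CONJ,PREP}; 3:brotroulm {ADV}; 4:brotroulm {ADV}; 5:spoistiar {ADJ,CONJ}; 6:feestusk {ADJ}; 7:dree {CONJ,PREP}; 8:sloreilm {ADJ,DET}; 9:tor {CONJ,ADJ}; 10:dree {CONJ,PREP}.
Every candidate sequence violates at least one rule; no consistent tagging exists.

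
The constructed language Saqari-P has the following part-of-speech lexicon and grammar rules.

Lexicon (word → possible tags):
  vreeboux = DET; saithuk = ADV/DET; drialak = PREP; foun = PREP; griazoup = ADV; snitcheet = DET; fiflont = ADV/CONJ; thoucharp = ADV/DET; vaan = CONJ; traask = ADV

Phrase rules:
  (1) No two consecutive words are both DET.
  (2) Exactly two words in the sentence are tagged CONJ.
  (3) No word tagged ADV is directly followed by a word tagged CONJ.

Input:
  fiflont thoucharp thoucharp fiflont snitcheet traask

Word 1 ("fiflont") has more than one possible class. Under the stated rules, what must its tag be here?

Candidates per position — 1:fiflont {ADV,CONJ}; 2:thoucharp {ADV,DET}; 3:thoucharp {ADV,DET}; 4:fiflont {ADV,CONJ}; 5:snitcheet {DET}; 6:traask {ADV}.
Word 1 cannot be ADV — rule 2 would then fail for every completion. It is CONJ.
Word 4 cannot be ADV — rule 2 would then fail for every completion. It is CONJ.
Word 3 cannot be ADV — rule 3 would then fail for every completion. It is DET.
Word 2 cannot be DET — rule 1 would then fail for every completion. It is ADV.
So the tagging must be: CONJ ADV DET CONJ DET ADV.
Verifying each rule — rule 1 ok; rule 2 ok; rule 3 ok.

CONJ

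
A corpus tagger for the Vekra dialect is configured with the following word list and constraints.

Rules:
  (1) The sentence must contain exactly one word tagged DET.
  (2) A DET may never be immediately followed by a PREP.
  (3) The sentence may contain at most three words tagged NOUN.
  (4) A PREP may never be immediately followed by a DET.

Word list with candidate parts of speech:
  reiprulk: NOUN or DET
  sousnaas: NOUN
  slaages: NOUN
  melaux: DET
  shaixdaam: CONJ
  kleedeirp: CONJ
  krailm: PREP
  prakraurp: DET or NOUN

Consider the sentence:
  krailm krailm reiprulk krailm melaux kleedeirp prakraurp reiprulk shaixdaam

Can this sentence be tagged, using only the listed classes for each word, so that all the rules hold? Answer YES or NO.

Candidates per position — 1:krailm {PREP}; 2:krailm {PREP}; 3:reiprulk {NOUN,DET}; 4:krailm {PREP}; 5:melaux {DET}; 6:kleedeirp {CONJ}; 7:prakraurp {DET,NOUN}; 8:reiprulk {NOUN,DET}; 9:shaixdaam {CONJ}.
Rule 4 cannot be satisfied by any choice of tags from the lexicon.
So there is no consistent tagging.

NO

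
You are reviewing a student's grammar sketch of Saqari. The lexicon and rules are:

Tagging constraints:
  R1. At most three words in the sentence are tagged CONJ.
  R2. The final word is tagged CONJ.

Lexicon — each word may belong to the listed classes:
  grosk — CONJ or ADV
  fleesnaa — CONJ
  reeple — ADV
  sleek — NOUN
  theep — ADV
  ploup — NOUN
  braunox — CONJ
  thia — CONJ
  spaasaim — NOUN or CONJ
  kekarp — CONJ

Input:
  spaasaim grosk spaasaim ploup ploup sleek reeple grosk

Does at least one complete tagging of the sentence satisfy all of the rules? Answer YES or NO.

Candidates per position — 1:spaasaim {NOUN,CONJ}; 2:grosk {CONJ,ADV}; 3:spaasaim {NOUN,CONJ}; 4:ploup {NOUN}; 5:ploup {NOUN}; 6:sleek {NOUN}; 7:reeple {ADV}; 8:grosk {CONJ,ADV}.
One satisfying assignment: NOUN ADV CONJ NOUN NOUN NOUN ADV CONJ.
Verifying each rule — rule 1 satisfied; rule 2 satisfied.

YES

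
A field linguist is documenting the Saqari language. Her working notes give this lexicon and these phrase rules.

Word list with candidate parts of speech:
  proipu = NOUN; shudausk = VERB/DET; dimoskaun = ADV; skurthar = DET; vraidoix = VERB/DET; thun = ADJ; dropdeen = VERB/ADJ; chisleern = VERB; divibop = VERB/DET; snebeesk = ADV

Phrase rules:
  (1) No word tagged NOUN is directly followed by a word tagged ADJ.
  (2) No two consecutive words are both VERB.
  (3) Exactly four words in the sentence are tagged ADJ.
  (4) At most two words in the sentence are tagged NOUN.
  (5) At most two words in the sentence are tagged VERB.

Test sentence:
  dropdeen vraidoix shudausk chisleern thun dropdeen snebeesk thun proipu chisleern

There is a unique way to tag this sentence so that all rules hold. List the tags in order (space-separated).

Candidates per position — 1:dropdeen {VERB,ADJ}; 2:vraidoix {VERB,DET}; 3:shudausk {VERB,DET}; 4:chisleern {VERB}; 5:thun {ADJ}; 6:dropdeen {VERB,ADJ}; 7:snebeesk {ADV}; 8:thun {ADJ}; 9:proipu {NOUN}; 10:chisleern {VERB}.
At position 1, choosing VERB makes rule 3 impossible to satisfy; hence ADJ.
At position 2, choosing VERB makes rule 5 impossible to satisfy; hence DET.
At position 3, choosing VERB makes rule 2 impossible to satisfy; hence DET.
At position 6, choosing VERB makes rule 3 impossible to satisfy; hence ADJ.
That leaves exactly one tagging: ADJ DET DET VERB ADJ ADJ ADV ADJ NOUN VERB.
Verifying each rule — rule 1 ✓; rule 2 ✓; rule 3 ✓; rule 4 ✓; rule 5 ✓.

ADJ DET DET VERB ADJ ADJ ADV ADJ NOUN VERB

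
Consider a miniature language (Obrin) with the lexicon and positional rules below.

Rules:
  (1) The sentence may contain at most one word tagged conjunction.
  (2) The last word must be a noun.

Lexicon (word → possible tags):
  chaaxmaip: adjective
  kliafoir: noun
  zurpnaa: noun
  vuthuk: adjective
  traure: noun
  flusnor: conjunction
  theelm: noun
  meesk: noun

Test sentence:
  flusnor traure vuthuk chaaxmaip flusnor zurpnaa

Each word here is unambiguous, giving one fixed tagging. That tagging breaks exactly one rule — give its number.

1

Fixed tagging: conjunction noun adjective adjective conjunction noun.
Checking each rule: R1 ✗, R2 ✓.
Only rule 1 fails.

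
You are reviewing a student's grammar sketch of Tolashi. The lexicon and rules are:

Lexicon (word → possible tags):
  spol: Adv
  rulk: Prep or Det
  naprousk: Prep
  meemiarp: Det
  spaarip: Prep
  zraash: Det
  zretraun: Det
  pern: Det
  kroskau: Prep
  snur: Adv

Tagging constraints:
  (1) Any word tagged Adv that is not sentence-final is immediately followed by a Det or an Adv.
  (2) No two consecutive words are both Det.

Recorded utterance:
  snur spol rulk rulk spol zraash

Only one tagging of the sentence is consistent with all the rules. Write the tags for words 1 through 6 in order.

Candidates per position — 1:snur {Adv}; 2:spol {Adv}; 3:rulk {Prep,Det}; 4:rulk {Prep,Det}; 5:spol {Adv}; 6:zraash {Det}.
If word 3 were Prep, no tagging could satisfy rule 1; so word 3 is Det.
If word 4 were Det, no tagging could satisfy rule 2; so word 4 is Prep.
That leaves exactly one tagging: Adv Adv Det Prep Adv Det.
Verifying each rule — rule 1 holds; rule 2 holds.

Adv Adv Det Prep Adv Det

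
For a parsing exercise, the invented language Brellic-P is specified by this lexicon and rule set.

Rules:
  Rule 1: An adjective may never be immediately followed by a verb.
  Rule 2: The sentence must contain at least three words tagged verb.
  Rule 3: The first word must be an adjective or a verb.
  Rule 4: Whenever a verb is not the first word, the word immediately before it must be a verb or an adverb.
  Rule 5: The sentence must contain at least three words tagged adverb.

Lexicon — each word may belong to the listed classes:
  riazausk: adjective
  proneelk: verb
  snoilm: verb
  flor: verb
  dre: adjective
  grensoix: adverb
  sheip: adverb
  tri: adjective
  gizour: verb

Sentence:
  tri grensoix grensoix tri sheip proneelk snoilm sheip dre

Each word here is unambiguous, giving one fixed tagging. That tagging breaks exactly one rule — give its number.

2

Fixed tagging: adjective adverb adverb adjective adverb verb verb adverb adjective.
Rule check: R1 ✓, R2 ✗, R3 ✓, R4 ✓, R5 ✓.
Only rule 2 fails.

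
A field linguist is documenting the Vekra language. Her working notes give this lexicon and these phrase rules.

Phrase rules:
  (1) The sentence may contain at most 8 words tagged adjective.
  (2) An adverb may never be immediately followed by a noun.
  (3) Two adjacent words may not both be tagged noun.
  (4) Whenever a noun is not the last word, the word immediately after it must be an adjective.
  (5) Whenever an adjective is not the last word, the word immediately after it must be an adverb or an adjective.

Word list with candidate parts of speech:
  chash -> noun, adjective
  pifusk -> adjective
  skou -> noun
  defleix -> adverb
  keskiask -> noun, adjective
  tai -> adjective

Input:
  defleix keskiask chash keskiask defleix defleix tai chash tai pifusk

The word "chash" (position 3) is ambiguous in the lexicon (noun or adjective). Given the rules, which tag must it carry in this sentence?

Candidates per position — 1:defleix {adverb}; 2:keskiask {noun,adjective}; 3:chash {noun,adjective}; 4:keskiask {noun,adjective}; 5:defleix {adverb}; 6:defleix {adverb}; 7:tai {adjective}; 8:chash {noun,adjective}; 9:tai {adjective}; 10:pifusk {adjective}.
Position 2: tagging it noun would leave rule 2 unsatisfiable, so it must be adjective.
Position 3: tagging it noun would leave rule 5 unsatisfiable, so it must be adjective.
Position 4: tagging it noun would leave rule 4 unsatisfiable, so it must be adjective.
Position 8: tagging it noun would leave rule 5 unsatisfiable, so it must be adjective.
The unique satisfying tagging is: adverb adjective adjective adjective adverb adverb adjective adjective adjective adjective.
Verifying each rule — rule 1 satisfied; rule 2 satisfied; rule 3 satisfied; rule 4 satisfied; rule 5 satisfied.

adjective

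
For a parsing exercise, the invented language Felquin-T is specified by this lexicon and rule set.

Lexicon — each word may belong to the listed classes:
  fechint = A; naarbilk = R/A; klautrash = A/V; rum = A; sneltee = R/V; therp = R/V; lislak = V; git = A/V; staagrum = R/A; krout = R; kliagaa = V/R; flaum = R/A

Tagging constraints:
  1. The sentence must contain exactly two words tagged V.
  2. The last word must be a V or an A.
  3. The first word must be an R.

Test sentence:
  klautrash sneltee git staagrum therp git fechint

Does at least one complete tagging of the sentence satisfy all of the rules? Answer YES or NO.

NO

Candidates per position — 1:klautrash {A,V}; 2:sneltee {R,V}; 3:git {A,V}; 4:staagrum {R,A}; 5:therp {R,V}; 6:git {A,V}; 7:fechint {A}.
Rule 3 cannot be satisfied by any choice of tags from the lexicon.
So there is no consistent tagging.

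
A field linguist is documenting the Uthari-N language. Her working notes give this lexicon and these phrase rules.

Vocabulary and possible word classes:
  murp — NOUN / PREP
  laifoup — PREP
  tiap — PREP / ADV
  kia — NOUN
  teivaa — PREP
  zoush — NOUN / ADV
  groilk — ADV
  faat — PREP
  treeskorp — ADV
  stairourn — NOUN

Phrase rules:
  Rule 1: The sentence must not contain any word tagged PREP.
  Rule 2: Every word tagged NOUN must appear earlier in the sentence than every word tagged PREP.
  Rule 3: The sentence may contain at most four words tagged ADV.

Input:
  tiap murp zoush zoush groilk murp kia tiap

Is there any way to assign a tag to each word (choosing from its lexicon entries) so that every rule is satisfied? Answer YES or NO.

Candidates per position — 1:tiap {PREP,ADV}; 2:murp {NOUN,PREP}; 3:zoush {NOUN,ADV}; 4:zoush {NOUN,ADV}; 5:groilk {ADV}; 6:murp {NOUN,PREP}; 7:kia {NOUN}; 8:tiap {PREP,ADV}.
One satisfying assignment: ADV NOUN NOUN ADV ADV NOUN NOUN ADV.
Checking: rule 1 ok; rule 2 ok; rule 3 ok.

YES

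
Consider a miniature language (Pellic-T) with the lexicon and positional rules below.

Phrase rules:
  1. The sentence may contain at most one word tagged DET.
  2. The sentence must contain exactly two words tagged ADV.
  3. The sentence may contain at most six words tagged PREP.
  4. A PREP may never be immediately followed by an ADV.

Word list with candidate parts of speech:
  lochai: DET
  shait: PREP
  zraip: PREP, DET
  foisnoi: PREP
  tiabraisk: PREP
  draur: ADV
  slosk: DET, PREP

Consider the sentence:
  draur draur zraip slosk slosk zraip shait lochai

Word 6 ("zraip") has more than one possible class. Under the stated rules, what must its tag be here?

PREP

Candidates per position — 1:draur {ADV}; 2:draur {ADV}; 3:zraip {PREP,DET}; 4:slosk {DET,PREP}; 5:slosk {DET,PREP}; 6:zraip {PREP,DET}; 7:shait {PREP}; 8:lochai {DET}.
Word 3 cannot be DET — rule 1 would then fail for every completion. It is PREP.
Word 4 cannot be DET — rule 1 would then fail for every completion. It is PREP.
Word 5 cannot be DET — rule 1 would then fail for every completion. It is PREP.
Word 6 cannot be DET — rule 1 would then fail for every completion. It is PREP.
So the tagging must be: ADV ADV PREP PREP PREP PREP PREP DET.
Rule-by-rule: rule 1 satisfied; rule 2 satisfied; rule 3 satisfied; rule 4 satisfied.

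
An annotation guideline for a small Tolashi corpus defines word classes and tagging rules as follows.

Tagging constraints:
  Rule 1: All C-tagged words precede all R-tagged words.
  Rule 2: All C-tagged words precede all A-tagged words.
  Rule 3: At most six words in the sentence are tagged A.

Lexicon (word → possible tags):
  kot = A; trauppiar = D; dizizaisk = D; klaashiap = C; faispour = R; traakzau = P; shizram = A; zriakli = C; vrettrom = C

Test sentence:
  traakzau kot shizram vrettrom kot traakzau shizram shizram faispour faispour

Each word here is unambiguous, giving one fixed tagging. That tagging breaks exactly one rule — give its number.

Fixed tagging: P A A C A P A A R R.
Applying the rules: R1 holds, R2 violated, R3 holds.
Only rule 2 fails.

2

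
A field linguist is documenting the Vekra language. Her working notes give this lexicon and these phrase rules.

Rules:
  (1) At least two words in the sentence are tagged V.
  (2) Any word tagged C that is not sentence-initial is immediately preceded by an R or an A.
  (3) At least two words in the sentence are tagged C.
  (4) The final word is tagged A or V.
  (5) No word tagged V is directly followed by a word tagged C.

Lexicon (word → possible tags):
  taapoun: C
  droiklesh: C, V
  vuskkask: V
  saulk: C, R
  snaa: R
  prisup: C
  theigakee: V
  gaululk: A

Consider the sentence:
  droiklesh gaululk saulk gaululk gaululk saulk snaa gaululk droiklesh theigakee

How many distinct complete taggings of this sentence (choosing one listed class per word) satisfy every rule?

Candidates per position — 1:droiklesh {C,V}; 2:gaululk {A}; 3:saulk {C,R}; 4:gaululk {A}; 5:gaululk {A}; 6:saulk {C,R}; 7:snaa {R}; 8:gaululk {A}; 9:droiklesh {C,V}; 10:theigakee {V}.
There are 16 candidate sequences in total.
Checking each against the rules leaves 7 sequences.
Count = 7.

7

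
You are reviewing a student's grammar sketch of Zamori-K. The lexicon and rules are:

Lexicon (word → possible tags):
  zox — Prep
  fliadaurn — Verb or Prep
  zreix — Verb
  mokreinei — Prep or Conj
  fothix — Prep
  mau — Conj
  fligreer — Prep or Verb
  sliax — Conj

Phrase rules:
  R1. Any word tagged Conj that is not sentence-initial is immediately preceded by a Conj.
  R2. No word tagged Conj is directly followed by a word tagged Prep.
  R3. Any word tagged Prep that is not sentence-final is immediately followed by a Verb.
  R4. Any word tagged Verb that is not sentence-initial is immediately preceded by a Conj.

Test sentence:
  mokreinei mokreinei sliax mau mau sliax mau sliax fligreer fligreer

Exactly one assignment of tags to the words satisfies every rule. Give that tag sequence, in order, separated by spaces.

Candidates per position — 1:mokreinei {Prep,Conj}; 2:mokreinei {Prep,Conj}; 3:sliax {Conj}; 4:mau {Conj}; 5:mau {Conj}; 6:sliax {Conj}; 7:mau {Conj}; 8:sliax {Conj}; 9:fligreer {Prep,Verb}; 10:fligreer {Prep,Verb}.
Word 1 cannot be Prep — rule 1 would then fail for every completion. It is Conj.
Word 2 cannot be Prep — rule 1 would then fail for every completion. It is Conj.
Word 9 cannot be Prep — rule 2 would then fail for every completion. It is Verb.
Word 10 cannot be Verb — rule 4 would then fail for every completion. It is Prep.
That leaves exactly one tagging: Conj Conj Conj Conj Conj Conj Conj Conj Verb Prep.
Checking: rule 1 holds; rule 2 holds; rule 3 holds; rule 4 holds.

Conj Conj Conj Conj Conj Conj Conj Conj Verb Prep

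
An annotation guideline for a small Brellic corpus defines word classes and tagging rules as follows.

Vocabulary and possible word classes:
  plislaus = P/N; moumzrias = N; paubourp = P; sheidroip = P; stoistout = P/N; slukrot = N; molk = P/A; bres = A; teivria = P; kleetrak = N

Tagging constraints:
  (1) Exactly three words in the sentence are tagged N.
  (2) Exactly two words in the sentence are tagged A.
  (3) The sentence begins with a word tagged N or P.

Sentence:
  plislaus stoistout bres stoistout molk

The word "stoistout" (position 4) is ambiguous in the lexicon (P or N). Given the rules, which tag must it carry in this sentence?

N

Candidates per position — 1:plislaus {P,N}; 2:stoistout {P,N}; 3:bres {A}; 4:stoistout {P,N}; 5:molk {P,A}.
At position 1, choosing P makes rule 1 impossible to satisfy; hence N.
At position 2, choosing P makes rule 1 impossible to satisfy; hence N.
At position 4, choosing P makes rule 1 impossible to satisfy; hence N.
At position 5, choosing P makes rule 2 impossible to satisfy; hence A.
The unique satisfying tagging is: N N A N A.
Checking: rule 1 holds; rule 2 holds; rule 3 holds.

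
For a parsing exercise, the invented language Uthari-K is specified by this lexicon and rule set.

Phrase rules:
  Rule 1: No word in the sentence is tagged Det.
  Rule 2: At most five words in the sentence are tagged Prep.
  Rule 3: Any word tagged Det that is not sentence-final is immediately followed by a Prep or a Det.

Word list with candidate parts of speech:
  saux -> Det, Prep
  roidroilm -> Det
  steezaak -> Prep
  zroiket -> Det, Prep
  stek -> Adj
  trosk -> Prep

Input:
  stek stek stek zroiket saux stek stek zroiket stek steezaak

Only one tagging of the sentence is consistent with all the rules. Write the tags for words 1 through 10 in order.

Adj Adj Adj Prep Prep Adj Adj Prep Adj Prep

Candidates per position — 1:stek {Adj}; 2:stek {Adj}; 3:stek {Adj}; 4:zroiket {Det,Prep}; 5:saux {Det,Prep}; 6:stek {Adj}; 7:stek {Adj}; 8:zroiket {Det,Prep}; 9:stek {Adj}; 10:steezaak {Prep}.
Position 4: tagging it Det would leave rule 1 unsatisfiable, so it must be Prep.
Position 5: tagging it Det would leave rule 1 unsatisfiable, so it must be Prep.
Position 8: tagging it Det would leave rule 1 unsatisfiable, so it must be Prep.
So the tagging must be: Adj Adj Adj Prep Prep Adj Adj Prep Adj Prep.
Checking: rule 1 holds; rule 2 holds; rule 3 holds.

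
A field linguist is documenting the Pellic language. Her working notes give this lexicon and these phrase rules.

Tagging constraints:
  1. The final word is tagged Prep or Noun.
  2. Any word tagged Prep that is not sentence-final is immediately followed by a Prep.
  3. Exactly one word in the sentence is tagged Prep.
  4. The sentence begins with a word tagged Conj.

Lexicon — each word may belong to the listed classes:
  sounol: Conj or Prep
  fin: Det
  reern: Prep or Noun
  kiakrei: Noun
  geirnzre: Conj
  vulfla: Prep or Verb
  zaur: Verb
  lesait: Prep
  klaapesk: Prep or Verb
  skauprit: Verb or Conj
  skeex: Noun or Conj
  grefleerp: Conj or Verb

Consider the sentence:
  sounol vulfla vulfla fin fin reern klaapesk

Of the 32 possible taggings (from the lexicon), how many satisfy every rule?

Candidates per position — 1:sounol {Conj,Prep}; 2:vulfla {Prep,Verb}; 3:vulfla {Prep,Verb}; 4:fin {Det}; 5:fin {Det}; 6:reern {Prep,Noun}; 7:klaapesk {Prep,Verb}.
There are 32 candidate sequences in total.
The sequences that satisfy every rule: Conj Verb Verb Det Det Noun Prep.
Count = 1.

1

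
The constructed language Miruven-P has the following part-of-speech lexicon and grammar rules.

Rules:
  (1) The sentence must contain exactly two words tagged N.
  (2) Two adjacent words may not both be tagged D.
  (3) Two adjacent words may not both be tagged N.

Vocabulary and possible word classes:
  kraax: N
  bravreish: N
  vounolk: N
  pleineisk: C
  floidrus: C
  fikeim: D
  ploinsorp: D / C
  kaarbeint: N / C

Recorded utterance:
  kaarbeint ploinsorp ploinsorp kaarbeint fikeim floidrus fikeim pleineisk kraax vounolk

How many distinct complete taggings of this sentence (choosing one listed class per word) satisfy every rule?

Candidates per position — 1:kaarbeint {N,C}; 2:ploinsorp {D,C}; 3:ploinsorp {D,C}; 4:kaarbeint {N,C}; 5:fikeim {D}; 6:floidrus {C}; 7:fikeim {D}; 8:pleineisk {C}; 9:kraax {N}; 10:vounolk {N}.
There are 16 candidate sequences in total.
Rule 3 cannot be satisfied by any choice of tags from the lexicon.
So there is no consistent tagging.
Count = 0.

0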